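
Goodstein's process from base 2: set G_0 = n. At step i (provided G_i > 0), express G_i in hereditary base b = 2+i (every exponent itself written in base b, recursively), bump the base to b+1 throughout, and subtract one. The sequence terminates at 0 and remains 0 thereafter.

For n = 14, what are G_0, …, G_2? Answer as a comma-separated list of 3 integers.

(0) 14|_2 = 2^(2 + 1) + 2^2 + 2 ↦ 3^(3 + 1) + 3^3 + 3|_3 = 111 ⇒ 110
(1) 110|_3 = 3^(3 + 1) + 3^3 + 2 ↦ 4^(4 + 1) + 4^4 + 2|_4 = 1282 ⇒ 1281

14, 110, 1281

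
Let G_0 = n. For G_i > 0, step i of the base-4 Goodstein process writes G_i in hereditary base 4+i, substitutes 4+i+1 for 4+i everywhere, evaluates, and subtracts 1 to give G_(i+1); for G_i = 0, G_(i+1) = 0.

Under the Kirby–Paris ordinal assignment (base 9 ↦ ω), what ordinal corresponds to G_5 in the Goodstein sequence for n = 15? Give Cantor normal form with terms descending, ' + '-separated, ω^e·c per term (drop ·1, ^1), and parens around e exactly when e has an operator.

G_0=15  [base 4] 3·4 + 3  →[4↦5]→  3·5 + 3 = 18  −1 ⇒ G_1=17
G_1=17  [base 5] 3·5 + 2  →[5↦6]→  3·6 + 2 = 20  −1 ⇒ G_2=19
G_2=19  [base 6] 3·6 + 1  →[6↦7]→  3·7 + 1 = 22  −1 ⇒ G_3=21
G_3=21  [base 7] 3·7  →[7↦8]→  3·8 = 24  −1 ⇒ G_4=23
G_4=23  [base 8] 2·8 + 7  →[8↦9]→  2·9 + 7 = 25  −1 ⇒ G_5=24
G_5=24  [base 9] 2·9 + 6  →[9↦10]→  2·10 + 6 = 26  −1 ⇒ G_6=25

ω·2 + 6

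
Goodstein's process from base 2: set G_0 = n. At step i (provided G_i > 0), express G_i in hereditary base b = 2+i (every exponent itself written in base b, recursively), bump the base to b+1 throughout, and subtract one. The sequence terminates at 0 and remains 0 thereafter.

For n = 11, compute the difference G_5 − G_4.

G_0 = 11. HB_2(11) = 2^(2 + 1) + 2 + 1. Bump = 85. G_1 = 84.
G_1 = 84. HB_3(84) = 3^(3 + 1) + 3. Bump = 1028. G_2 = 1027.
G_2 = 1027. HB_4(1027) = 4^(4 + 1) + 3. Bump = 15628. G_3 = 15627.
G_3 = 15627. HB_5(15627) = 5^(5 + 1) + 2. Bump = 279938. G_4 = 279937.
G_4 = 279937. HB_6(279937) = 6^(6 + 1) + 1. Bump = 5764802. G_5 = 5764801.

5484864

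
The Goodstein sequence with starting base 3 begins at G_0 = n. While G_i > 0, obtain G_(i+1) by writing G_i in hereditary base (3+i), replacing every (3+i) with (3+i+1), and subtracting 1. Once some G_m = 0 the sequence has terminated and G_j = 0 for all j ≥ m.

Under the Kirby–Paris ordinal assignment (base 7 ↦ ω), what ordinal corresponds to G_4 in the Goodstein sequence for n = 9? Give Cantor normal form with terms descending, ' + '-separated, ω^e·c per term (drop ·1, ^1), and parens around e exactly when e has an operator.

ω·3

9 —HB3→ 3^2 —bump→ 4^2 = 16 —(−1)→ 15
15 —HB4→ 3·4 + 3 —bump→ 3·5 + 3 = 18 —(−1)→ 17
17 —HB5→ 3·5 + 2 —bump→ 3·6 + 2 = 20 —(−1)→ 19
19 —HB6→ 3·6 + 1 —bump→ 3·7 + 1 = 22 —(−1)→ 21
21 —HB7→ 3·7 —bump→ 3·8 = 24 —(−1)→ 23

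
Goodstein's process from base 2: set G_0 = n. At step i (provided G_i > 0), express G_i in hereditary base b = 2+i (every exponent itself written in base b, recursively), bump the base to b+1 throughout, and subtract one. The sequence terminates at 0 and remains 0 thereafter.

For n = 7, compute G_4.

46657

base 2: 7 = 2^2 + 2 + 1; at 3: 3^3 + 3 + 1 = 31; next = 30
base 3: 30 = 3^3 + 3; at 4: 4^4 + 4 = 260; next = 259
base 4: 259 = 4^4 + 3; at 5: 5^5 + 3 = 3128; next = 3127
base 5: 3127 = 5^5 + 2; at 6: 6^6 + 2 = 46658; next = 46657
base 6: 46657 = 6^6 + 1; at 7: 7^7 + 1 = 823544; next = 823543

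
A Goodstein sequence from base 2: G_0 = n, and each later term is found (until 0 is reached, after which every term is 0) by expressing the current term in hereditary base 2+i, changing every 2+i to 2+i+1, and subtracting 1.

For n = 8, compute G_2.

553

i=0: 8 = 2^(2 + 1) (b=2); 2→3: 3^(3 + 1) = 81; 81−1 = 80
i=1: 80 = 2·3^3 + 2·3^2 + 2·3 + 2 (b=3); 3→4: 2·4^4 + 2·4^2 + 2·4 + 2 = 554; 554−1 = 553
i=2: 553 = 2·4^4 + 2·4^2 + 2·4 + 1 (b=4); 4→5: 2·5^5 + 2·5^2 + 2·5 + 1 = 6311; 6311−1 = 6310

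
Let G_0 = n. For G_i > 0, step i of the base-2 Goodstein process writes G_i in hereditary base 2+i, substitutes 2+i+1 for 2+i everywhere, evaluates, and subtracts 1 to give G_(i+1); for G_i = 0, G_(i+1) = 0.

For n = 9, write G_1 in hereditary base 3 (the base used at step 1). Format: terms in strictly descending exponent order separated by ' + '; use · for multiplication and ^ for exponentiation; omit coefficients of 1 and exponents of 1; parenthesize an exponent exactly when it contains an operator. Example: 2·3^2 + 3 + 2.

step 0: 9 = 2^(2 + 1) + 1; sub 3 for 2: 3^(3 + 1) + 1; = 82; G_1 = 82−1 = 81
step 1: 81 = 3^(3 + 1); sub 4 for 3: 4^(4 + 1); = 1024; G_2 = 1024−1 = 1023

3^(3 + 1)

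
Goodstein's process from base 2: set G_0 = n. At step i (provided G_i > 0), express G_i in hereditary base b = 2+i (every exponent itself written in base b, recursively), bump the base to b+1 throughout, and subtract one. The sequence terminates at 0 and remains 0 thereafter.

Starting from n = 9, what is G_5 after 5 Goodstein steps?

2471826

G_0=9  [base 2] 2^(2 + 1) + 1  →[2↦3]→  3^(3 + 1) + 1 = 82  −1 ⇒ G_1=81
G_1=81  [base 3] 3^(3 + 1)  →[3↦4]→  4^(4 + 1) = 1024  −1 ⇒ G_2=1023
G_2=1023  [base 4] 3·4^4 + 3·4^3 + 3·4^2 + 3·4 + 3  →[4↦5]→  3·5^5 + 3·5^3 + 3·5^2 + 3·5 + 3 = 9843  −1 ⇒ G_3=9842
G_3=9842  [base 5] 3·5^5 + 3·5^3 + 3·5^2 + 3·5 + 2  →[5↦6]→  3·6^6 + 3·6^3 + 3·6^2 + 3·6 + 2 = 140744  −1 ⇒ G_4=140743
G_4=140743  [base 6] 3·6^6 + 3·6^3 + 3·6^2 + 3·6 + 1  →[6↦7]→  3·7^7 + 3·7^3 + 3·7^2 + 3·7 + 1 = 2471827  −1 ⇒ G_5=2471826
G_5=2471826  [base 7] 3·7^7 + 3·7^3 + 3·7^2 + 3·7  →[7↦8]→  3·8^8 + 3·8^3 + 3·8^2 + 3·8 = 50333400  −1 ⇒ G_6=50333399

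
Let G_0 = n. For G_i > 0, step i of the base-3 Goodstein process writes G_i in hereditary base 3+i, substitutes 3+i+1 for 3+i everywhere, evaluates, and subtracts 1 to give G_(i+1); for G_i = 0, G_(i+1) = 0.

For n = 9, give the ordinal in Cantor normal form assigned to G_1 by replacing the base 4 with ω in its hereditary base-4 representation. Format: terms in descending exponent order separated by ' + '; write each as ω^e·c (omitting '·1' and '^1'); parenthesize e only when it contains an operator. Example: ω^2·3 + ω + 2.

G_0=9  [base 3] 3^2  →[3↦4]→  4^2 = 16  −1 ⇒ G_1=15
G_1=15  [base 4] 3·4 + 3  →[4↦5]→  3·5 + 3 = 18  −1 ⇒ G_2=17

ω·3 + 3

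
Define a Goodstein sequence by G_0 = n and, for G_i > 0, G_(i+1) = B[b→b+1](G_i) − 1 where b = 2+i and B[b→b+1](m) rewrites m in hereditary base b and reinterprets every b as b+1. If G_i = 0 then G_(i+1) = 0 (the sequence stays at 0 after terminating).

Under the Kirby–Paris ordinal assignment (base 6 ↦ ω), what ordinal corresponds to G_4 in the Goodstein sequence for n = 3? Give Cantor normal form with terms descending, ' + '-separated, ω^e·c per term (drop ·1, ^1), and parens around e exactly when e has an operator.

G_0 = 3. HB_2(3) = 2 + 1. Bump = 4. G_1 = 3.
G_1 = 3. HB_3(3) = 3. Bump = 4. G_2 = 3.
G_2 = 3. HB_4(3) = 3. Bump = 3. G_3 = 2.
G_3 = 2. HB_5(2) = 2. Bump = 2. G_4 = 1.
G_4 = 1. HB_6(1) = 1. Bump = 1. G_5 = 0.

1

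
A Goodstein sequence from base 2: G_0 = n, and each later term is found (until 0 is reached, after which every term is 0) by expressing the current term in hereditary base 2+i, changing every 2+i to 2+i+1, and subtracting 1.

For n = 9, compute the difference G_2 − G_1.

(0) 9|_2 = 2^(2 + 1) + 1 ↦ 3^(3 + 1) + 1|_3 = 82 ⇒ 81
(1) 81|_3 = 3^(3 + 1) ↦ 4^(4 + 1)|_4 = 1024 ⇒ 1023

942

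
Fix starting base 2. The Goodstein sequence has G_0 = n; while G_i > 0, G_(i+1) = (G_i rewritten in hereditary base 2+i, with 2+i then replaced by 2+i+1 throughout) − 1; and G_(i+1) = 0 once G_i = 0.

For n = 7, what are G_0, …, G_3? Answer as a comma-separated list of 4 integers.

step 0: 7 = 2^2 + 2 + 1; sub 3 for 2: 3^3 + 3 + 1; = 31; G_1 = 31−1 = 30
step 1: 30 = 3^3 + 3; sub 4 for 3: 4^4 + 4; = 260; G_2 = 260−1 = 259
step 2: 259 = 4^4 + 3; sub 5 for 4: 5^5 + 3; = 3128; G_3 = 3128−1 = 3127

7, 30, 259, 3127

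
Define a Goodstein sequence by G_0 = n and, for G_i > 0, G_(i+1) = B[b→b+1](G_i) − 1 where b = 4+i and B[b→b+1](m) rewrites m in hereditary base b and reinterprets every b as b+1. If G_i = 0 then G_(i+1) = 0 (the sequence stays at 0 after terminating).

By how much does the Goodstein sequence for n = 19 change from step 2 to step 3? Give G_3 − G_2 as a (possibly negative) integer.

12

19 —HB4→ 4^2 + 3 —bump→ 5^2 + 3 = 28 —(−1)→ 27
27 —HB5→ 5^2 + 2 —bump→ 6^2 + 2 = 38 —(−1)→ 37
37 —HB6→ 6^2 + 1 —bump→ 7^2 + 1 = 50 —(−1)→ 49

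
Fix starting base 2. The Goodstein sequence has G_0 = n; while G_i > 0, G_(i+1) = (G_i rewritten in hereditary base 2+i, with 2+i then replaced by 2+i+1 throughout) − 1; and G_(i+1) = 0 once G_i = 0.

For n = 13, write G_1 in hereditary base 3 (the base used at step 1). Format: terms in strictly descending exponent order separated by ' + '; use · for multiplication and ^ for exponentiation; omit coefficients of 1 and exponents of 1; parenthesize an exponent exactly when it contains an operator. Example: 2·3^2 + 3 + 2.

(0) 13|_2 = 2^(2 + 1) + 2^2 + 1 ↦ 3^(3 + 1) + 3^3 + 1|_3 = 109 ⇒ 108
(1) 108|_3 = 3^(3 + 1) + 3^3 ↦ 4^(4 + 1) + 4^4|_4 = 1280 ⇒ 1279

3^(3 + 1) + 3^3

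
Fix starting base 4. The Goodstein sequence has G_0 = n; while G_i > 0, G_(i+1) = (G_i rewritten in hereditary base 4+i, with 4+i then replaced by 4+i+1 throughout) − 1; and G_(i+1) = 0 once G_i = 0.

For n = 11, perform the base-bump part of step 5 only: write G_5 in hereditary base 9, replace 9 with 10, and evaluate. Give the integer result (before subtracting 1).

G_0 = 11. HB_4(11) = 2·4 + 3. Bump = 13. G_1 = 12.
G_1 = 12. HB_5(12) = 2·5 + 2. Bump = 14. G_2 = 13.
G_2 = 13. HB_6(13) = 2·6 + 1. Bump = 15. G_3 = 14.
G_3 = 14. HB_7(14) = 2·7. Bump = 16. G_4 = 15.
G_4 = 15. HB_8(15) = 8 + 7. Bump = 16. G_5 = 15.

16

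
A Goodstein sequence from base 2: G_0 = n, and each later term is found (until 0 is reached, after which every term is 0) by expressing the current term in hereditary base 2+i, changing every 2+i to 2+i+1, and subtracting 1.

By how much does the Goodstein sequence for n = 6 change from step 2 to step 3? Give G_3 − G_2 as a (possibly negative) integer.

(0) 6|_2 = 2^2 + 2 ↦ 3^3 + 3|_3 = 30 ⇒ 29
(1) 29|_3 = 3^3 + 2 ↦ 4^4 + 2|_4 = 258 ⇒ 257
(2) 257|_4 = 4^4 + 1 ↦ 5^5 + 1|_5 = 3126 ⇒ 3125

2868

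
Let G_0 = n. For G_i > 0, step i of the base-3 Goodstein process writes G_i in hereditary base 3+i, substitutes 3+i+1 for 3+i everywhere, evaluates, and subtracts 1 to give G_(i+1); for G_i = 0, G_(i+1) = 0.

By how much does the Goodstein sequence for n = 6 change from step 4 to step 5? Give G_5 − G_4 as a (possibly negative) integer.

0

[0] 6 ≡ 2·3 (base 3). Lift 4: 8. −1: 7.
[1] 7 ≡ 4 + 3 (base 4). Lift 5: 8. −1: 7.
[2] 7 ≡ 5 + 2 (base 5). Lift 6: 8. −1: 7.
[3] 7 ≡ 6 + 1 (base 6). Lift 7: 8. −1: 7.
[4] 7 ≡ 7 (base 7). Lift 8: 8. −1: 7.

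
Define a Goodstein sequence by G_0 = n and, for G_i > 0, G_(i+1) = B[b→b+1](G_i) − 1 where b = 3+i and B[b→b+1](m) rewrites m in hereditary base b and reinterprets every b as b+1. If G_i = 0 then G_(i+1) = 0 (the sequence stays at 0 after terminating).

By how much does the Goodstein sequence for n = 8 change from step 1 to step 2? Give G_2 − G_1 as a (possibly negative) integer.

1

base 3: 8 = 2·3 + 2; at 4: 2·4 + 2 = 10; next = 9
base 4: 9 = 2·4 + 1; at 5: 2·5 + 1 = 11; next = 10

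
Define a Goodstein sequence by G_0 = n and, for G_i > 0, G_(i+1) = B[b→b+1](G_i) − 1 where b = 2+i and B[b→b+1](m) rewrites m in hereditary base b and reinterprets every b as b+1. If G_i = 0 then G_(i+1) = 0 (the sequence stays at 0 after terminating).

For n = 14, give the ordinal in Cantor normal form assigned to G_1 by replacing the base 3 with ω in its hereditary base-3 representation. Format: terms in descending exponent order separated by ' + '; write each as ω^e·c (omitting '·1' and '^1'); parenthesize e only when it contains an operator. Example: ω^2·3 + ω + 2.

ω^(ω + 1) + ω^ω + 2

[0] 14 ≡ 2^(2 + 1) + 2^2 + 2 (base 2). Lift 3: 111. −1: 110.
[1] 110 ≡ 3^(3 + 1) + 3^3 + 2 (base 3). Lift 4: 1282. −1: 1281.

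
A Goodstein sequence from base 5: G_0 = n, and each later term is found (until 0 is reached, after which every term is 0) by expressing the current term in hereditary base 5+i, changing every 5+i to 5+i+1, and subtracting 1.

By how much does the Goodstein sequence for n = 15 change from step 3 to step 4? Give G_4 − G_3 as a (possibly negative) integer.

1

i=0: 15 = 3·5 (b=5); 5→6: 3·6 = 18; 18−1 = 17
i=1: 17 = 2·6 + 5 (b=6); 6→7: 2·7 + 5 = 19; 19−1 = 18
i=2: 18 = 2·7 + 4 (b=7); 7→8: 2·8 + 4 = 20; 20−1 = 19
i=3: 19 = 2·8 + 3 (b=8); 8→9: 2·9 + 3 = 21; 21−1 = 20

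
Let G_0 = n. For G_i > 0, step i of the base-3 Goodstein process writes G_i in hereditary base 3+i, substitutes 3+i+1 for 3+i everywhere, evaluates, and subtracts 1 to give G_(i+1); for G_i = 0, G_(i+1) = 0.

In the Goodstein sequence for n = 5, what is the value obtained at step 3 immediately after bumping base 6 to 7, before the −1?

5

i=0: 5 = 3 + 2 (b=3); 3→4: 4 + 2 = 6; 6−1 = 5
i=1: 5 = 4 + 1 (b=4); 4→5: 5 + 1 = 6; 6−1 = 5
i=2: 5 = 5 (b=5); 5→6: 6 = 6; 6−1 = 5
i=3: 5 = 5 (b=6); 6→7: 5 = 5; 5−1 = 4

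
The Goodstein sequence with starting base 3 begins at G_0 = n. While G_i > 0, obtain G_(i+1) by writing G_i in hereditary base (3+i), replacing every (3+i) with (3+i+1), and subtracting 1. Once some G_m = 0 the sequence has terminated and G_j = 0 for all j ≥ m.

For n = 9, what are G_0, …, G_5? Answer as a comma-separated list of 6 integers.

i=0: 9 = 3^2 (b=3); 3→4: 4^2 = 16; 16−1 = 15
i=1: 15 = 3·4 + 3 (b=4); 4→5: 3·5 + 3 = 18; 18−1 = 17
i=2: 17 = 3·5 + 2 (b=5); 5→6: 3·6 + 2 = 20; 20−1 = 19
i=3: 19 = 3·6 + 1 (b=6); 6→7: 3·7 + 1 = 22; 22−1 = 21
i=4: 21 = 3·7 (b=7); 7→8: 3·8 = 24; 24−1 = 23

9, 15, 17, 19, 21, 23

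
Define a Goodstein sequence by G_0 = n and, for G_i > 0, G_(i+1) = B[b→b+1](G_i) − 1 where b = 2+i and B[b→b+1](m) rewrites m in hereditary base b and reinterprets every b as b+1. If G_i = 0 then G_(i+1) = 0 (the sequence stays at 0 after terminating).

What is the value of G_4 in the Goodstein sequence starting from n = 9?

140743

[0] 9 ≡ 2^(2 + 1) + 1 (base 2). Lift 3: 82. −1: 81.
[1] 81 ≡ 3^(3 + 1) (base 3). Lift 4: 1024. −1: 1023.
[2] 1023 ≡ 3·4^4 + 3·4^3 + 3·4^2 + 3·4 + 3 (base 4). Lift 5: 9843. −1: 9842.
[3] 9842 ≡ 3·5^5 + 3·5^3 + 3·5^2 + 3·5 + 2 (base 5). Lift 6: 140744. −1: 140743.
[4] 140743 ≡ 3·6^6 + 3·6^3 + 3·6^2 + 3·6 + 1 (base 6). Lift 7: 2471827. −1: 2471826.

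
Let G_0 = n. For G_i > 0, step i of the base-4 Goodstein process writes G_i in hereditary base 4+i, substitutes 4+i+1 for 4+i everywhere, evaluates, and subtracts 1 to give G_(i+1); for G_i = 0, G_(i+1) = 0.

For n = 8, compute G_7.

8

i=0: 8 = 2·4 (b=4); 4→5: 2·5 = 10; 10−1 = 9
i=1: 9 = 5 + 4 (b=5); 5→6: 6 + 4 = 10; 10−1 = 9
i=2: 9 = 6 + 3 (b=6); 6→7: 7 + 3 = 10; 10−1 = 9
i=3: 9 = 7 + 2 (b=7); 7→8: 8 + 2 = 10; 10−1 = 9
i=4: 9 = 8 + 1 (b=8); 8→9: 9 + 1 = 10; 10−1 = 9
i=5: 9 = 9 (b=9); 9→10: 10 = 10; 10−1 = 9
i=6: 9 = 9 (b=10); 10→11: 9 = 9; 9−1 = 8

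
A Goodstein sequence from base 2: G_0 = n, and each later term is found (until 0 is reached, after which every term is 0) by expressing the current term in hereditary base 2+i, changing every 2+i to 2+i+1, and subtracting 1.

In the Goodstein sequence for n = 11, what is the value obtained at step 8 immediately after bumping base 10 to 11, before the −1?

1997331745491

step 0: 11 = 2^(2 + 1) + 2 + 1; sub 3 for 2: 3^(3 + 1) + 3 + 1; = 85; G_1 = 85−1 = 84
step 1: 84 = 3^(3 + 1) + 3; sub 4 for 3: 4^(4 + 1) + 4; = 1028; G_2 = 1028−1 = 1027
step 2: 1027 = 4^(4 + 1) + 3; sub 5 for 4: 5^(5 + 1) + 3; = 15628; G_3 = 15628−1 = 15627
step 3: 15627 = 5^(5 + 1) + 2; sub 6 for 5: 6^(6 + 1) + 2; = 279938; G_4 = 279938−1 = 279937
step 4: 279937 = 6^(6 + 1) + 1; sub 7 for 6: 7^(7 + 1) + 1; = 5764802; G_5 = 5764802−1 = 5764801
step 5: 5764801 = 7^(7 + 1); sub 8 for 7: 8^(8 + 1); = 134217728; G_6 = 134217728−1 = 134217727
step 6: 134217727 = 7·8^8 + 7·8^7 + 7·8^6 + 7·8^5 + 7·8^4 + 7·8^3 + 7·8^2 + 7·8 + 7; sub 9 for 8: 7·9^9 + 7·9^7 + 7·9^6 + 7·9^5 + 7·9^4 + 7·9^3 + 7·9^2 + 7·9 + 7; = 2749609303; G_7 = 2749609303−1 = 2749609302
step 7: 2749609302 = 7·9^9 + 7·9^7 + 7·9^6 + 7·9^5 + 7·9^4 + 7·9^3 + 7·9^2 + 7·9 + 6; sub 10 for 9: 7·10^10 + 7·10^7 + 7·10^6 + 7·10^5 + 7·10^4 + 7·10^3 + 7·10^2 + 7·10 + 6; = 70077777776; G_8 = 70077777776−1 = 70077777775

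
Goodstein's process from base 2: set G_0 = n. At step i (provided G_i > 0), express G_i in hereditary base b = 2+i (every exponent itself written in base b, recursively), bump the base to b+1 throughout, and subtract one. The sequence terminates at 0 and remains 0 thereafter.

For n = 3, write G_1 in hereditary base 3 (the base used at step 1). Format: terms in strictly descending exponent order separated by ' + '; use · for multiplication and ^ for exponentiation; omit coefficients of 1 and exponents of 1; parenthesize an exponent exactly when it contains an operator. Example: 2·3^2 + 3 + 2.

3

3 —HB2→ 2 + 1 —bump→ 3 + 1 = 4 —(−1)→ 3
3 —HB3→ 3 —bump→ 4 = 4 —(−1)→ 3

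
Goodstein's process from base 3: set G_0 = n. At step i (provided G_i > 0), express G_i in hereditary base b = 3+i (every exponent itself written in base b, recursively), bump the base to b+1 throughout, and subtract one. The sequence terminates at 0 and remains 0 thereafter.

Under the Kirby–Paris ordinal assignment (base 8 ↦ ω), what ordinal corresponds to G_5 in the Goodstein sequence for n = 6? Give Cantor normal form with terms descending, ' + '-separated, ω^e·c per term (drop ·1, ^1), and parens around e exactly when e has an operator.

step 0: 6 = 2·3; sub 4 for 3: 2·4; = 8; G_1 = 8−1 = 7
step 1: 7 = 4 + 3; sub 5 for 4: 5 + 3; = 8; G_2 = 8−1 = 7
step 2: 7 = 5 + 2; sub 6 for 5: 6 + 2; = 8; G_3 = 8−1 = 7
step 3: 7 = 6 + 1; sub 7 for 6: 7 + 1; = 8; G_4 = 8−1 = 7
step 4: 7 = 7; sub 8 for 7: 8; = 8; G_5 = 8−1 = 7
step 5: 7 = 7; sub 9 for 8: 7; = 7; G_6 = 7−1 = 6

7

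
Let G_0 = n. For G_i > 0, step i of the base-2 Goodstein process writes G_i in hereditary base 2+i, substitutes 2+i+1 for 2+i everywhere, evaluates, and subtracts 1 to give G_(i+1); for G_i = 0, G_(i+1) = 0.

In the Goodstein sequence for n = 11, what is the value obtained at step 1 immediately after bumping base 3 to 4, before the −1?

(0) 11|_2 = 2^(2 + 1) + 2 + 1 ↦ 3^(3 + 1) + 3 + 1|_3 = 85 ⇒ 84
(1) 84|_3 = 3^(3 + 1) + 3 ↦ 4^(4 + 1) + 4|_4 = 1028 ⇒ 1027

1028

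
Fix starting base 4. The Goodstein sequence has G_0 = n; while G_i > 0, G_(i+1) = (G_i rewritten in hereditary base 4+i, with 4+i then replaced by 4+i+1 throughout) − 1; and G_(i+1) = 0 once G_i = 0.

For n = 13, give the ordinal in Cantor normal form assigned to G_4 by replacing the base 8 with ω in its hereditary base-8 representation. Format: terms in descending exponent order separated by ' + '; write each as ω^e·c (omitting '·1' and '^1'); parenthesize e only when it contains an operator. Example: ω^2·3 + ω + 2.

(0) 13|_4 = 3·4 + 1 ↦ 3·5 + 1|_5 = 16 ⇒ 15
(1) 15|_5 = 3·5 ↦ 3·6|_6 = 18 ⇒ 17
(2) 17|_6 = 2·6 + 5 ↦ 2·7 + 5|_7 = 19 ⇒ 18
(3) 18|_7 = 2·7 + 4 ↦ 2·8 + 4|_8 = 20 ⇒ 19

ω·2 + 3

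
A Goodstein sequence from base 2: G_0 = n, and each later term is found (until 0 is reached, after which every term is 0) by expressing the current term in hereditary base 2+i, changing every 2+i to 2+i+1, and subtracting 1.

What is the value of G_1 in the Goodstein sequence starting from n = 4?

(0) 4|_2 = 2^2 ↦ 3^3|_3 = 27 ⇒ 26
(1) 26|_3 = 2·3^2 + 2·3 + 2 ↦ 2·4^2 + 2·4 + 2|_4 = 42 ⇒ 41

26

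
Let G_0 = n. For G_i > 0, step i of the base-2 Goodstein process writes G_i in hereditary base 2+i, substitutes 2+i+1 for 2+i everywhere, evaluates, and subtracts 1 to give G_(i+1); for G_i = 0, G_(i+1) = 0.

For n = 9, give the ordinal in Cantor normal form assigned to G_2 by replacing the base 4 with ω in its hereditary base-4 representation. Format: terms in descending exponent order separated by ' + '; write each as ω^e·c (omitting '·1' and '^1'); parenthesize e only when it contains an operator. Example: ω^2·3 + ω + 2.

G_0 = 9. HB_2(9) = 2^(2 + 1) + 1. Bump = 82. G_1 = 81.
G_1 = 81. HB_3(81) = 3^(3 + 1). Bump = 1024. G_2 = 1023.
G_2 = 1023. HB_4(1023) = 3·4^4 + 3·4^3 + 3·4^2 + 3·4 + 3. Bump = 9843. G_3 = 9842.

ω^ω·3 + ω^3·3 + ω^2·3 + ω·3 + 3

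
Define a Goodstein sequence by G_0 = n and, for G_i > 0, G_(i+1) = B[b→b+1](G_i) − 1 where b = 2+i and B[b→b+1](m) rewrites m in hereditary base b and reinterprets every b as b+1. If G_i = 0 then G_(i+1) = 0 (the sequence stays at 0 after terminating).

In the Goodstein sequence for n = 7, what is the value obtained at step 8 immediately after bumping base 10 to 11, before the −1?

150051214

step 0: 7 = 2^2 + 2 + 1; sub 3 for 2: 3^3 + 3 + 1; = 31; G_1 = 31−1 = 30
step 1: 30 = 3^3 + 3; sub 4 for 3: 4^4 + 4; = 260; G_2 = 260−1 = 259
step 2: 259 = 4^4 + 3; sub 5 for 4: 5^5 + 3; = 3128; G_3 = 3128−1 = 3127
step 3: 3127 = 5^5 + 2; sub 6 for 5: 6^6 + 2; = 46658; G_4 = 46658−1 = 46657
step 4: 46657 = 6^6 + 1; sub 7 for 6: 7^7 + 1; = 823544; G_5 = 823544−1 = 823543
step 5: 823543 = 7^7; sub 8 for 7: 8^8; = 16777216; G_6 = 16777216−1 = 16777215
step 6: 16777215 = 7·8^7 + 7·8^6 + 7·8^5 + 7·8^4 + 7·8^3 + 7·8^2 + 7·8 + 7; sub 9 for 8: 7·9^7 + 7·9^6 + 7·9^5 + 7·9^4 + 7·9^3 + 7·9^2 + 7·9 + 7; = 37665880; G_7 = 37665880−1 = 37665879
step 7: 37665879 = 7·9^7 + 7·9^6 + 7·9^5 + 7·9^4 + 7·9^3 + 7·9^2 + 7·9 + 6; sub 10 for 9: 7·10^7 + 7·10^6 + 7·10^5 + 7·10^4 + 7·10^3 + 7·10^2 + 7·10 + 6; = 77777776; G_8 = 77777776−1 = 77777775
step 8: 77777775 = 7·10^7 + 7·10^6 + 7·10^5 + 7·10^4 + 7·10^3 + 7·10^2 + 7·10 + 5; sub 11 for 10: 7·11^7 + 7·11^6 + 7·11^5 + 7·11^4 + 7·11^3 + 7·11^2 + 7·11 + 5; = 150051214; G_9 = 150051214−1 = 150051213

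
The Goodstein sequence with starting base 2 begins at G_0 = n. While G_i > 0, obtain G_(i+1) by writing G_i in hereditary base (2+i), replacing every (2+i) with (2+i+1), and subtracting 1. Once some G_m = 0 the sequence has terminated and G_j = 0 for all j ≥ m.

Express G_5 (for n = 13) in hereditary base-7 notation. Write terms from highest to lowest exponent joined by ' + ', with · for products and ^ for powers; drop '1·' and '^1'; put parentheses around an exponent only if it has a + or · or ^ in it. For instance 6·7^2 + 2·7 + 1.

i=0: 13 = 2^(2 + 1) + 2^2 + 1 (b=2); 2→3: 3^(3 + 1) + 3^3 + 1 = 109; 109−1 = 108
i=1: 108 = 3^(3 + 1) + 3^3 (b=3); 3→4: 4^(4 + 1) + 4^4 = 1280; 1280−1 = 1279
i=2: 1279 = 4^(4 + 1) + 3·4^3 + 3·4^2 + 3·4 + 3 (b=4); 4→5: 5^(5 + 1) + 3·5^3 + 3·5^2 + 3·5 + 3 = 16093; 16093−1 = 16092
i=3: 16092 = 5^(5 + 1) + 3·5^3 + 3·5^2 + 3·5 + 2 (b=5); 5→6: 6^(6 + 1) + 3·6^3 + 3·6^2 + 3·6 + 2 = 280712; 280712−1 = 280711
i=4: 280711 = 6^(6 + 1) + 3·6^3 + 3·6^2 + 3·6 + 1 (b=6); 6→7: 7^(7 + 1) + 3·7^3 + 3·7^2 + 3·7 + 1 = 5765999; 5765999−1 = 5765998

7^(7 + 1) + 3·7^3 + 3·7^2 + 3·7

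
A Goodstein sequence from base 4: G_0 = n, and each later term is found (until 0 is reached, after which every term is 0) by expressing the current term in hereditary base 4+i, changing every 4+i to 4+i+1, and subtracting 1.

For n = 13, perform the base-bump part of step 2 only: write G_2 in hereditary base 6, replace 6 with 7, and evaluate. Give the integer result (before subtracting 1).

19

step 0: 13 = 3·4 + 1; sub 5 for 4: 3·5 + 1; = 16; G_1 = 16−1 = 15
step 1: 15 = 3·5; sub 6 for 5: 3·6; = 18; G_2 = 18−1 = 17
step 2: 17 = 2·6 + 5; sub 7 for 6: 2·7 + 5; = 19; G_3 = 19−1 = 18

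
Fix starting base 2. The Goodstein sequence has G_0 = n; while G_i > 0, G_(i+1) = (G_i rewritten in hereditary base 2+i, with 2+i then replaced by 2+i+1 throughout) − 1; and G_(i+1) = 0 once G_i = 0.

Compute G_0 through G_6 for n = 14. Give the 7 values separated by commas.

i=0: 14 = 2^(2 + 1) + 2^2 + 2 (b=2); 2→3: 3^(3 + 1) + 3^3 + 3 = 111; 111−1 = 110
i=1: 110 = 3^(3 + 1) + 3^3 + 2 (b=3); 3→4: 4^(4 + 1) + 4^4 + 2 = 1282; 1282−1 = 1281
i=2: 1281 = 4^(4 + 1) + 4^4 + 1 (b=4); 4→5: 5^(5 + 1) + 5^5 + 1 = 18751; 18751−1 = 18750
i=3: 18750 = 5^(5 + 1) + 5^5 (b=5); 5→6: 6^(6 + 1) + 6^6 = 326592; 326592−1 = 326591
i=4: 326591 = 6^(6 + 1) + 5·6^5 + 5·6^4 + 5·6^3 + 5·6^2 + 5·6 + 5 (b=6); 6→7: 7^(7 + 1) + 5·7^5 + 5·7^4 + 5·7^3 + 5·7^2 + 5·7 + 5 = 5862841; 5862841−1 = 5862840
i=5: 5862840 = 7^(7 + 1) + 5·7^5 + 5·7^4 + 5·7^3 + 5·7^2 + 5·7 + 4 (b=7); 7→8: 8^(8 + 1) + 5·8^5 + 5·8^4 + 5·8^3 + 5·8^2 + 5·8 + 4 = 134404972; 134404972−1 = 134404971

14, 110, 1281, 18750, 326591, 5862840, 134404971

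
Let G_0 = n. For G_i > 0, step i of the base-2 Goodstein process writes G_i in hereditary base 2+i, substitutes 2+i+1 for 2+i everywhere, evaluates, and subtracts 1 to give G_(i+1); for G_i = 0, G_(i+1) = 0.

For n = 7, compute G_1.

30

7 —HB2→ 2^2 + 2 + 1 —bump→ 3^3 + 3 + 1 = 31 —(−1)→ 30
30 —HB3→ 3^3 + 3 —bump→ 4^4 + 4 = 260 —(−1)→ 259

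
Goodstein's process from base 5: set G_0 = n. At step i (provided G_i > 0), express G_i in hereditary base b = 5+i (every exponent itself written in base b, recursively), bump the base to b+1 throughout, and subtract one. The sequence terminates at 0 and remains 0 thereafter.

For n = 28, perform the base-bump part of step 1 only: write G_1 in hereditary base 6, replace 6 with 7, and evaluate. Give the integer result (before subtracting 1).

G_0=28  [base 5] 5^2 + 3  →[5↦6]→  6^2 + 3 = 39  −1 ⇒ G_1=38
G_1=38  [base 6] 6^2 + 2  →[6↦7]→  7^2 + 2 = 51  −1 ⇒ G_2=50

51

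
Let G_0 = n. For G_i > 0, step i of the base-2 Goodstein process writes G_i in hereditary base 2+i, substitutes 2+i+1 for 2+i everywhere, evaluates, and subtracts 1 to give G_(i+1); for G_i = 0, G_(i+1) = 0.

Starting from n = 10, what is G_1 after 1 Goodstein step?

G_0=10  [base 2] 2^(2 + 1) + 2  →[2↦3]→  3^(3 + 1) + 3 = 84  −1 ⇒ G_1=83
G_1=83  [base 3] 3^(3 + 1) + 2  →[3↦4]→  4^(4 + 1) + 2 = 1026  −1 ⇒ G_2=1025

83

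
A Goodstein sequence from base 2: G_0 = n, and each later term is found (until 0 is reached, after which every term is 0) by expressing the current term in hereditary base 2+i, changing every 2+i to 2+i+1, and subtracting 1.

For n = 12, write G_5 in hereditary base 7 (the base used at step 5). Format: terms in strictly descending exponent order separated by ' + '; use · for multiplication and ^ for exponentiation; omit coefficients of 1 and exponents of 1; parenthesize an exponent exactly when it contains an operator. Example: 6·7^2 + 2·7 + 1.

base 2: 12 = 2^(2 + 1) + 2^2; at 3: 3^(3 + 1) + 3^3 = 108; next = 107
base 3: 107 = 3^(3 + 1) + 2·3^2 + 2·3 + 2; at 4: 4^(4 + 1) + 2·4^2 + 2·4 + 2 = 1066; next = 1065
base 4: 1065 = 4^(4 + 1) + 2·4^2 + 2·4 + 1; at 5: 5^(5 + 1) + 2·5^2 + 2·5 + 1 = 15686; next = 15685
base 5: 15685 = 5^(5 + 1) + 2·5^2 + 2·5; at 6: 6^(6 + 1) + 2·6^2 + 2·6 = 280020; next = 280019
base 6: 280019 = 6^(6 + 1) + 2·6^2 + 6 + 5; at 7: 7^(7 + 1) + 2·7^2 + 7 + 5 = 5764911; next = 5764910
base 7: 5764910 = 7^(7 + 1) + 2·7^2 + 7 + 4; at 8: 8^(8 + 1) + 2·8^2 + 8 + 4 = 134217868; next = 134217867

7^(7 + 1) + 2·7^2 + 7 + 4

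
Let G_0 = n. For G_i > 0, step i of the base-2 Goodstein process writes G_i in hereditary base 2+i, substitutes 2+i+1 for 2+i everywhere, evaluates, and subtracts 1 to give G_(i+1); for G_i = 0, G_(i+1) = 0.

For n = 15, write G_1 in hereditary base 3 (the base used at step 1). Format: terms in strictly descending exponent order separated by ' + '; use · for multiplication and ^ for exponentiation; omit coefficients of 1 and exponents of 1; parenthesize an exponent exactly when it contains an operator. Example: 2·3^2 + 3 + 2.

3^(3 + 1) + 3^3 + 3

[0] 15 ≡ 2^(2 + 1) + 2^2 + 2 + 1 (base 2). Lift 3: 112. −1: 111.
[1] 111 ≡ 3^(3 + 1) + 3^3 + 3 (base 3). Lift 4: 1284. −1: 1283.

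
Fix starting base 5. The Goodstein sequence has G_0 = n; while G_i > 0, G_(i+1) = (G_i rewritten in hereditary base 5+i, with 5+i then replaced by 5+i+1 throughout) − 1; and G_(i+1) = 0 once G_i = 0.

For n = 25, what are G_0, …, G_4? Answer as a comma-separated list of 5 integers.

G_0=25  [base 5] 5^2  →[5↦6]→  6^2 = 36  −1 ⇒ G_1=35
G_1=35  [base 6] 5·6 + 5  →[6↦7]→  5·7 + 5 = 40  −1 ⇒ G_2=39
G_2=39  [base 7] 5·7 + 4  →[7↦8]→  5·8 + 4 = 44  −1 ⇒ G_3=43
G_3=43  [base 8] 5·8 + 3  →[8↦9]→  5·9 + 3 = 48  −1 ⇒ G_4=47

25, 35, 39, 43, 47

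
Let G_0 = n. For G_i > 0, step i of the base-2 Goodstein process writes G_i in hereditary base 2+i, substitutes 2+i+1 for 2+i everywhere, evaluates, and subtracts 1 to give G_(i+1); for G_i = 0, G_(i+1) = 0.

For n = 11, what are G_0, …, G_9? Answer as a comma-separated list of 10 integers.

11 —HB2→ 2^(2 + 1) + 2 + 1 —bump→ 3^(3 + 1) + 3 + 1 = 85 —(−1)→ 84
84 —HB3→ 3^(3 + 1) + 3 —bump→ 4^(4 + 1) + 4 = 1028 —(−1)→ 1027
1027 —HB4→ 4^(4 + 1) + 3 —bump→ 5^(5 + 1) + 3 = 15628 —(−1)→ 15627
15627 —HB5→ 5^(5 + 1) + 2 —bump→ 6^(6 + 1) + 2 = 279938 —(−1)→ 279937
279937 —HB6→ 6^(6 + 1) + 1 —bump→ 7^(7 + 1) + 1 = 5764802 —(−1)→ 5764801
5764801 —HB7→ 7^(7 + 1) —bump→ 8^(8 + 1) = 134217728 —(−1)→ 134217727
134217727 —HB8→ 7·8^8 + 7·8^7 + 7·8^6 + 7·8^5 + 7·8^4 + 7·8^3 + 7·8^2 + 7·8 + 7 —bump→ 7·9^9 + 7·9^7 + 7·9^6 + 7·9^5 + 7·9^4 + 7·9^3 + 7·9^2 + 7·9 + 7 = 2749609303 —(−1)→ 2749609302
2749609302 —HB9→ 7·9^9 + 7·9^7 + 7·9^6 + 7·9^5 + 7·9^4 + 7·9^3 + 7·9^2 + 7·9 + 6 —bump→ 7·10^10 + 7·10^7 + 7·10^6 + 7·10^5 + 7·10^4 + 7·10^3 + 7·10^2 + 7·10 + 6 = 70077777776 —(−1)→ 70077777775
70077777775 —HB10→ 7·10^10 + 7·10^7 + 7·10^6 + 7·10^5 + 7·10^4 + 7·10^3 + 7·10^2 + 7·10 + 5 —bump→ 7·11^11 + 7·11^7 + 7·11^6 + 7·11^5 + 7·11^4 + 7·11^3 + 7·11^2 + 7·11 + 5 = 1997331745491 —(−1)→ 1997331745490

11, 84, 1027, 15627, 279937, 5764801, 134217727, 2749609302, 70077777775, 1997331745490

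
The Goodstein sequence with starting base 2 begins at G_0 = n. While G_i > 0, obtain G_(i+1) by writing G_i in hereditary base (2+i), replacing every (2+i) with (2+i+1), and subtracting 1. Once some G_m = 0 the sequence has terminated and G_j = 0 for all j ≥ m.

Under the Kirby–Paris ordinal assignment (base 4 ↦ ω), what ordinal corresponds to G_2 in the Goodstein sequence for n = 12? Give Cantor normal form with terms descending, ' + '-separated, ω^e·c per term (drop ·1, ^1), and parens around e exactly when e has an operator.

12 —HB2→ 2^(2 + 1) + 2^2 —bump→ 3^(3 + 1) + 3^3 = 108 —(−1)→ 107
107 —HB3→ 3^(3 + 1) + 2·3^2 + 2·3 + 2 —bump→ 4^(4 + 1) + 2·4^2 + 2·4 + 2 = 1066 —(−1)→ 1065
1065 —HB4→ 4^(4 + 1) + 2·4^2 + 2·4 + 1 —bump→ 5^(5 + 1) + 2·5^2 + 2·5 + 1 = 15686 —(−1)→ 15685

ω^(ω + 1) + ω^2·2 + ω·2 + 1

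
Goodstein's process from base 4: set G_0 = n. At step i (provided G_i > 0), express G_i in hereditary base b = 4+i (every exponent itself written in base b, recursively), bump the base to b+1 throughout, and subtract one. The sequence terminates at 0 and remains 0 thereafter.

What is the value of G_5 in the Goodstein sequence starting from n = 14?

G_0 = 14. HB_4(14) = 3·4 + 2. Bump = 17. G_1 = 16.
G_1 = 16. HB_5(16) = 3·5 + 1. Bump = 19. G_2 = 18.
G_2 = 18. HB_6(18) = 3·6. Bump = 21. G_3 = 20.
G_3 = 20. HB_7(20) = 2·7 + 6. Bump = 22. G_4 = 21.
G_4 = 21. HB_8(21) = 2·8 + 5. Bump = 23. G_5 = 22.

22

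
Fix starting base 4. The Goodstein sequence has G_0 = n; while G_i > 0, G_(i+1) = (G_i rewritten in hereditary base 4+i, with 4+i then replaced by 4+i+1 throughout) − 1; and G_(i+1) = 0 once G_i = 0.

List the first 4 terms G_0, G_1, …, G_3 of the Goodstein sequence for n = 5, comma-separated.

5, 5, 5, 4

G_0=5  [base 4] 4 + 1  →[4↦5]→  5 + 1 = 6  −1 ⇒ G_1=5
G_1=5  [base 5] 5  →[5↦6]→  6 = 6  −1 ⇒ G_2=5
G_2=5  [base 6] 5  →[6↦7]→  5 = 5  −1 ⇒ G_3=4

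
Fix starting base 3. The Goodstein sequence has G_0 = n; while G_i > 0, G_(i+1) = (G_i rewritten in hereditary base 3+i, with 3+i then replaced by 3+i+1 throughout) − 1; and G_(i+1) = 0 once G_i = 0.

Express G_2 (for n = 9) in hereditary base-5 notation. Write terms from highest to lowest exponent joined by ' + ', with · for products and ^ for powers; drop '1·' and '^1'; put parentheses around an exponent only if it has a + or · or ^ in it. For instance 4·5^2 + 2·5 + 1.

(0) 9|_3 = 3^2 ↦ 4^2|_4 = 16 ⇒ 15
(1) 15|_4 = 3·4 + 3 ↦ 3·5 + 3|_5 = 18 ⇒ 17
(2) 17|_5 = 3·5 + 2 ↦ 3·6 + 2|_6 = 20 ⇒ 19

3·5 + 2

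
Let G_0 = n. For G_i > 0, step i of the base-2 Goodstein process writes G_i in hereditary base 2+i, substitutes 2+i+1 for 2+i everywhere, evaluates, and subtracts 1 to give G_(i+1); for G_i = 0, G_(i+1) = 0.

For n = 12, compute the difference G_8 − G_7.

96513215637

G_0=12  [base 2] 2^(2 + 1) + 2^2  →[2↦3]→  3^(3 + 1) + 3^3 = 108  −1 ⇒ G_1=107
G_1=107  [base 3] 3^(3 + 1) + 2·3^2 + 2·3 + 2  →[3↦4]→  4^(4 + 1) + 2·4^2 + 2·4 + 2 = 1066  −1 ⇒ G_2=1065
G_2=1065  [base 4] 4^(4 + 1) + 2·4^2 + 2·4 + 1  →[4↦5]→  5^(5 + 1) + 2·5^2 + 2·5 + 1 = 15686  −1 ⇒ G_3=15685
G_3=15685  [base 5] 5^(5 + 1) + 2·5^2 + 2·5  →[5↦6]→  6^(6 + 1) + 2·6^2 + 2·6 = 280020  −1 ⇒ G_4=280019
G_4=280019  [base 6] 6^(6 + 1) + 2·6^2 + 6 + 5  →[6↦7]→  7^(7 + 1) + 2·7^2 + 7 + 5 = 5764911  −1 ⇒ G_5=5764910
G_5=5764910  [base 7] 7^(7 + 1) + 2·7^2 + 7 + 4  →[7↦8]→  8^(8 + 1) + 2·8^2 + 8 + 4 = 134217868  −1 ⇒ G_6=134217867
G_6=134217867  [base 8] 8^(8 + 1) + 2·8^2 + 8 + 3  →[8↦9]→  9^(9 + 1) + 2·9^2 + 9 + 3 = 3486784575  −1 ⇒ G_7=3486784574
G_7=3486784574  [base 9] 9^(9 + 1) + 2·9^2 + 9 + 2  →[9↦10]→  10^(10 + 1) + 2·10^2 + 10 + 2 = 100000000212  −1 ⇒ G_8=100000000211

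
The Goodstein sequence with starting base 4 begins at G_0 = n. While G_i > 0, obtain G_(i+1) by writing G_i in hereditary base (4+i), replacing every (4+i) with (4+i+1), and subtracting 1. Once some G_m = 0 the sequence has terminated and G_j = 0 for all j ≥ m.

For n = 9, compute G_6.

11

base 4: 9 = 2·4 + 1; at 5: 2·5 + 1 = 11; next = 10
base 5: 10 = 2·5; at 6: 2·6 = 12; next = 11
base 6: 11 = 6 + 5; at 7: 7 + 5 = 12; next = 11
base 7: 11 = 7 + 4; at 8: 8 + 4 = 12; next = 11
base 8: 11 = 8 + 3; at 9: 9 + 3 = 12; next = 11
base 9: 11 = 9 + 2; at 10: 10 + 2 = 12; next = 11
base 10: 11 = 10 + 1; at 11: 11 + 1 = 12; next = 11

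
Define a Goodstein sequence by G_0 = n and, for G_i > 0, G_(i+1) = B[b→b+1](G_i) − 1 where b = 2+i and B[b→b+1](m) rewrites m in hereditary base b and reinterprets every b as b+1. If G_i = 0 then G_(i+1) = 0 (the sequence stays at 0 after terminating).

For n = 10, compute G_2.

1025

G_0 = 10. HB_2(10) = 2^(2 + 1) + 2. Bump = 84. G_1 = 83.
G_1 = 83. HB_3(83) = 3^(3 + 1) + 2. Bump = 1026. G_2 = 1025.
G_2 = 1025. HB_4(1025) = 4^(4 + 1) + 1. Bump = 15626. G_3 = 15625.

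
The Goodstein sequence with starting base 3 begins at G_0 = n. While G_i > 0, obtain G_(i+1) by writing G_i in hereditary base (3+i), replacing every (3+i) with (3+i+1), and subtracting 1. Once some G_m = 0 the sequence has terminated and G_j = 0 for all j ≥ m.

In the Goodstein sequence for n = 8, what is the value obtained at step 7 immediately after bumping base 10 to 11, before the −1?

(0) 8|_3 = 2·3 + 2 ↦ 2·4 + 2|_4 = 10 ⇒ 9
(1) 9|_4 = 2·4 + 1 ↦ 2·5 + 1|_5 = 11 ⇒ 10
(2) 10|_5 = 2·5 ↦ 2·6|_6 = 12 ⇒ 11
(3) 11|_6 = 6 + 5 ↦ 7 + 5|_7 = 12 ⇒ 11
(4) 11|_7 = 7 + 4 ↦ 8 + 4|_8 = 12 ⇒ 11
(5) 11|_8 = 8 + 3 ↦ 9 + 3|_9 = 12 ⇒ 11
(6) 11|_9 = 9 + 2 ↦ 10 + 2|_10 = 12 ⇒ 11
(7) 11|_10 = 10 + 1 ↦ 11 + 1|_11 = 12 ⇒ 11

12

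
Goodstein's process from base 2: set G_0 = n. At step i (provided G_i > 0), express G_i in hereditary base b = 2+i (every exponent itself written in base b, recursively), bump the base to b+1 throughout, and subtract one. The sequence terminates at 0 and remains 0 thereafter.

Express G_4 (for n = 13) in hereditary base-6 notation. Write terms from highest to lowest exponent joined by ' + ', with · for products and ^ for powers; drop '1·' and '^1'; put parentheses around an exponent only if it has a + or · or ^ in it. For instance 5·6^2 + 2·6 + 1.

6^(6 + 1) + 3·6^3 + 3·6^2 + 3·6 + 1

[0] 13 ≡ 2^(2 + 1) + 2^2 + 1 (base 2). Lift 3: 109. −1: 108.
[1] 108 ≡ 3^(3 + 1) + 3^3 (base 3). Lift 4: 1280. −1: 1279.
[2] 1279 ≡ 4^(4 + 1) + 3·4^3 + 3·4^2 + 3·4 + 3 (base 4). Lift 5: 16093. −1: 16092.
[3] 16092 ≡ 5^(5 + 1) + 3·5^3 + 3·5^2 + 3·5 + 2 (base 5). Lift 6: 280712. −1: 280711.
[4] 280711 ≡ 6^(6 + 1) + 3·6^3 + 3·6^2 + 3·6 + 1 (base 6). Lift 7: 5765999. −1: 5765998.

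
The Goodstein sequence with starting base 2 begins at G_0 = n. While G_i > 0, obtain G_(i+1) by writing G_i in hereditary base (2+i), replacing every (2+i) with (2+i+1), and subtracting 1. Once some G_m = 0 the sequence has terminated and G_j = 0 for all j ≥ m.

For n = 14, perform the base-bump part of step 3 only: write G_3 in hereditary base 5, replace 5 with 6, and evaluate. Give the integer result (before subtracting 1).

14 —HB2→ 2^(2 + 1) + 2^2 + 2 —bump→ 3^(3 + 1) + 3^3 + 3 = 111 —(−1)→ 110
110 —HB3→ 3^(3 + 1) + 3^3 + 2 —bump→ 4^(4 + 1) + 4^4 + 2 = 1282 —(−1)→ 1281
1281 —HB4→ 4^(4 + 1) + 4^4 + 1 —bump→ 5^(5 + 1) + 5^5 + 1 = 18751 —(−1)→ 18750
18750 —HB5→ 5^(5 + 1) + 5^5 —bump→ 6^(6 + 1) + 6^6 = 326592 —(−1)→ 326591

326592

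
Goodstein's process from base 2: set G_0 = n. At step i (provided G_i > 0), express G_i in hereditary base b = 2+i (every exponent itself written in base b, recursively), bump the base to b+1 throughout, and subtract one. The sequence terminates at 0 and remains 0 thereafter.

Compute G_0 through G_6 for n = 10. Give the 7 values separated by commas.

G_0=10  [base 2] 2^(2 + 1) + 2  →[2↦3]→  3^(3 + 1) + 3 = 84  −1 ⇒ G_1=83
G_1=83  [base 3] 3^(3 + 1) + 2  →[3↦4]→  4^(4 + 1) + 2 = 1026  −1 ⇒ G_2=1025
G_2=1025  [base 4] 4^(4 + 1) + 1  →[4↦5]→  5^(5 + 1) + 1 = 15626  −1 ⇒ G_3=15625
G_3=15625  [base 5] 5^(5 + 1)  →[5↦6]→  6^(6 + 1) = 279936  −1 ⇒ G_4=279935
G_4=279935  [base 6] 5·6^6 + 5·6^5 + 5·6^4 + 5·6^3 + 5·6^2 + 5·6 + 5  →[6↦7]→  5·7^7 + 5·7^5 + 5·7^4 + 5·7^3 + 5·7^2 + 5·7 + 5 = 4215755  −1 ⇒ G_5=4215754
G_5=4215754  [base 7] 5·7^7 + 5·7^5 + 5·7^4 + 5·7^3 + 5·7^2 + 5·7 + 4  →[7↦8]→  5·8^8 + 5·8^5 + 5·8^4 + 5·8^3 + 5·8^2 + 5·8 + 4 = 84073324  −1 ⇒ G_6=84073323

10, 83, 1025, 15625, 279935, 4215754, 84073323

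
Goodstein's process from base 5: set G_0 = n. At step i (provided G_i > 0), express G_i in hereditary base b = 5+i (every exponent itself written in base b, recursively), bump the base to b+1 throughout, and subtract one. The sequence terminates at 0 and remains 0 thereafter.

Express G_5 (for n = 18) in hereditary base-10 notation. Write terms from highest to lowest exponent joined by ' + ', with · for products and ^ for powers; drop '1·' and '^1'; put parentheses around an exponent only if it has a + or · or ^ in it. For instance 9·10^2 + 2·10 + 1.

[0] 18 ≡ 3·5 + 3 (base 5). Lift 6: 21. −1: 20.
[1] 20 ≡ 3·6 + 2 (base 6). Lift 7: 23. −1: 22.
[2] 22 ≡ 3·7 + 1 (base 7). Lift 8: 25. −1: 24.
[3] 24 ≡ 3·8 (base 8). Lift 9: 27. −1: 26.
[4] 26 ≡ 2·9 + 8 (base 9). Lift 10: 28. −1: 27.
[5] 27 ≡ 2·10 + 7 (base 10). Lift 11: 29. −1: 28.

2·10 + 7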